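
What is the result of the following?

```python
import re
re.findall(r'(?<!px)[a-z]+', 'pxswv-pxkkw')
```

['pxswv', 'pxkkw']

`(?!…)`/`(?<!…)` only lets a position through if the neighbouring text does NOT match; no characters are consumed.
Since nothing is captured, `findall` lists the 2 matched substrings directly.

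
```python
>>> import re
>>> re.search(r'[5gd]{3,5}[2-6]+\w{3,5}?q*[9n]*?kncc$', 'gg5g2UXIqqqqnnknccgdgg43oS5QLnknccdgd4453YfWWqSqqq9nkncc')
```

Pattern: 3 to 5 of one of [5gd], then one or more of a character in [2-6]; then 3 to 5 of a word character (lazy), then zero or more of a literal 'q'; then zero or more of one of [9n] (lazy), then the literal 'kn', then the literal 'cc'; then anchored at the end.
`re.search` tries every starting position until one works.
Here nothing in the string fits, so the call returns None.

None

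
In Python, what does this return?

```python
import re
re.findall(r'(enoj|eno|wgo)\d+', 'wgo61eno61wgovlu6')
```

['wgo', 'eno']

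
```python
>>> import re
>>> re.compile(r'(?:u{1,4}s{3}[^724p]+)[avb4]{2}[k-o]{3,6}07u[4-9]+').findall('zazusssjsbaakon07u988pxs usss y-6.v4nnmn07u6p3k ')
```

This matches 1 to 4 of the literal 'u', then exactly 3 of the literal 's', then one or more of any character except [724p] (non-capturing group); then exactly 2 of one of [avb4]; then 3 to 6 of a character in [k-o], then the literal '07u', then one or more of a character in [4-9].
Walking the string: at [3:21] → 'usssjsbaakon07u988'; at [25:44] → 'usss y-6.v4nnmn07u6'.
With no groups in the pattern, `findall` gives back each whole match — 2 here.

['usssjsbaakon07u988', 'usss y-6.v4nnmn07u6']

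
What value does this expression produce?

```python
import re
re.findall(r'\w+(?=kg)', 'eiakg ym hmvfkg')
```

['eia', 'hmvf']

The `(?=…)`/`(?<=…)` assertion just peeks at neighbouring text; it doesn't advance the match position.
Matches: at [0:3] → 'eia'; at [9:13] → 'hmvf'.
`findall` yields the raw match text (2 of them) because the pattern has no groups.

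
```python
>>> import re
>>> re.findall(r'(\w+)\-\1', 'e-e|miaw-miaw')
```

['e', 'miaw']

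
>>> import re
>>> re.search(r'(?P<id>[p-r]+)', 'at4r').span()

The match spans [3:4] → 'r'.

(3, 4)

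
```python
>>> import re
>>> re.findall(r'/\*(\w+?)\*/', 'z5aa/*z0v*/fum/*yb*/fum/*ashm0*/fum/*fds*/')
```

With a single group, `findall` returns only what that group captured — 4 items.

['z0v', 'yb', 'ashm0', 'fds']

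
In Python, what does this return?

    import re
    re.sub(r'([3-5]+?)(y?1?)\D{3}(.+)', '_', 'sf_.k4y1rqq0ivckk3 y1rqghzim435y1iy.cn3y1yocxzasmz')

'sf_.k_'

This matches one or more of a character in [3-5] (lazy) (captured); then optionally a literal 'y', then optionally the literal '1' (captured); then exactly 3 of a non-digit; then one or more of any character (captured).
Matches: at [5:50] → '4y1rqq0ivckk3 y1rqghzim435y1iy.cn3y1yocxzasmz'.
Each match is replaced by '_'.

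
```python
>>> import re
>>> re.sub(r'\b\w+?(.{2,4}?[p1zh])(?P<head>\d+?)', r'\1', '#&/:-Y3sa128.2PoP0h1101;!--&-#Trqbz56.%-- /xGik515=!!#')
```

'#&/:-3sa18.PoP0h101;!--&-#rqbz6.%-- /Gik51=!!#'

Because the quantifier is non-greedy, it stops expanding at the earliest point where the rest of the pattern can succeed.
The replacement refers to a captured group, so each match is rewritten using its own captured text.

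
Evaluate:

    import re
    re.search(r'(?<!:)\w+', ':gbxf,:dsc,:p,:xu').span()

(2, 5)

Because the assertion is negative and zero-width, positions next to the forbidden text are skipped.
`re.search` scans for the first position where the pattern succeeds.
The match spans [2:5] → 'bxf'.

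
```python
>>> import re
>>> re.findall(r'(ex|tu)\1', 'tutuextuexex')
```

['tu', 'ex']

`\1` is not a pattern — it's the concrete string captured by group 1, re-applied verbatim.
Scanning left to right: at [0:4] match 'tutu', group 1 = 'tu'; at [8:12] match 'exex', group 1 = 'ex'.
With a single group, `findall` returns only what that group captured — 2 items.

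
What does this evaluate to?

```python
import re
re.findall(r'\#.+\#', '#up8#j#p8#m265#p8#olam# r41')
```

Matches: at [0:23] → '#up8#j#p8#m265#p8#olam#'.
No capturing groups, so `findall` returns the 1 full match string.

['#up8#j#p8#m265#p8#olam#']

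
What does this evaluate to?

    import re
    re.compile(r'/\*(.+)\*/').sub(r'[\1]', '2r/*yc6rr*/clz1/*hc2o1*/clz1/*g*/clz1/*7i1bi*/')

'2r[yc6rr*/clz1/*hc2o1*/clz1/*g*/clz1/*7i1bi]'

Matches: at [2:46] → '/*yc6rr*/clz1/*hc2o1*/clz1/*g*/clz1/*7i1bi*/'.
Each match is replaced using the text its own group 1 captured.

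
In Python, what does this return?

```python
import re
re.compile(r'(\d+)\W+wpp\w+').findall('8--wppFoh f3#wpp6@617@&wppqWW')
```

['8', '3', '617']

Pattern: one or more of a digit (captured); then one or more of a non-word character; then the literal 'wpp', then one or more of a word character.
With a single group, `findall` returns only what that group captured — 3 items.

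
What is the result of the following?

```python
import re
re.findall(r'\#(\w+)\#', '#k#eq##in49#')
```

Scanning left to right: at [0:3] match '#k#', group 1 = 'k'; at [6:12] match '#in49#', group 1 = 'in49'.
With a single group, `findall` returns only what that group captured — 2 items.

['k', 'in49']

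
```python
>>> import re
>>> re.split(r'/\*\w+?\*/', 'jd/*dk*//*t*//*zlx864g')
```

['jd', '', '/*zlx864g']

Each match becomes a cut point; 3 segments remain.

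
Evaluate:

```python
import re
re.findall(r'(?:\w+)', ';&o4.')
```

This matches one or more of a word character (non-capturing group).
Scanning left to right: at [2:4] → 'o4'.
With no groups in the pattern, `findall` gives back each whole match — 1 here.

['o4']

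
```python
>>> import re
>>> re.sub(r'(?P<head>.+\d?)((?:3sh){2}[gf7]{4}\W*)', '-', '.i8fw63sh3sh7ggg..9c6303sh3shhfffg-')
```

'-9c6303sh3shhfffg-'

The pattern matches one or more of any character, then optionally a digit (captured as 'head'); then the literal '3sh' repeated 2 times, then exactly 4 of one of [gf7], then zero or more of a non-word character (captured).
Matches: at [0:18] → '.i8fw63sh3sh7ggg..'.
Each match is replaced by '-'.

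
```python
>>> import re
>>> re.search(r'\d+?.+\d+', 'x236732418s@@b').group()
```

This matches one or more of a digit (lazy), then one or more of any character; then one or more of a digit.
`re.search` tries every starting position until one works.
The match spans [1:10] → '236732418'.

'236732418'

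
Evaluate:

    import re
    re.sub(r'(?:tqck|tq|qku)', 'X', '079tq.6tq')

'079X.6X'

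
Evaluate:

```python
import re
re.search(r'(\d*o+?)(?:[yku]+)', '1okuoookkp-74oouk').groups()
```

('1o',)

The pattern matches zero or more of a digit, then one or more of the literal 'o' (lazy) (captured); then one or more of one of [yku] (non-capturing group).
`search` walks the string left to right and returns the first match it finds.
The match spans [0:4] → '1oku'.
Captured: group 1 = '1o'.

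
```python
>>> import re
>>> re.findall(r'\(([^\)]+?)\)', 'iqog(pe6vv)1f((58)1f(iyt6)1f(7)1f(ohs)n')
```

['pe6vv', '(58', 'iyt6', '7', 'ohs']

One capturing group, so `findall` returns just the captured substring from each match — 5 in all.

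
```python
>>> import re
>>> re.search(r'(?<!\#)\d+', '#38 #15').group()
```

'8'

The negative lookahead/lookbehind blocks any match where the forbidden context is present.
`re.search` scans for the first position where the pattern succeeds.
The match spans [2:3] → '8'.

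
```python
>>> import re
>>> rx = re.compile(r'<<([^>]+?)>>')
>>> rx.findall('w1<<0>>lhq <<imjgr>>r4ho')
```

Walking the string: at [2:7] match '<<0>>', group 1 = '0'; at [11:20] match '<<imjgr>>', group 1 = 'imjgr'.
Because there's exactly one group, `findall` drops the full match and keeps group 1 from each hit.

['0', 'imjgr']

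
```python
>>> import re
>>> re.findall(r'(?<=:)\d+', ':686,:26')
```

['686', '26']

The lookaround is zero-width — it requires the adjacent text to match without consuming it, so the asserted text isn't part of the match.
Walking the string: at [1:4] → '686'; at [6:8] → '26'.
Since nothing is captured, `findall` lists the 2 matched substrings directly.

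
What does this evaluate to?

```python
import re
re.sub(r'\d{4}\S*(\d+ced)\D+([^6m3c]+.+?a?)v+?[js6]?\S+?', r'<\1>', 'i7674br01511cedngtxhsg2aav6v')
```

'i<1ced>'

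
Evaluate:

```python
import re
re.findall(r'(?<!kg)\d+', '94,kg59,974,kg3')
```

['94', '9', '974']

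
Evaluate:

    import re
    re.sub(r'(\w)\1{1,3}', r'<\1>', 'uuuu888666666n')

After group 1 captures some text, `\1` only succeeds where that same text appears again.
Each match is replaced using the text its own group 1 captured.

'<u><8><6><6>n'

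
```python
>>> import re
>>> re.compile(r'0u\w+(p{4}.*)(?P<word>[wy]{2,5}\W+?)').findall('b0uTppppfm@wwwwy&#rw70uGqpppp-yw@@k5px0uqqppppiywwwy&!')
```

[('ppppfm@wwwwy&#rw70uGqpppp-yw@@k5px0uqqppppiyww', 'wy&')]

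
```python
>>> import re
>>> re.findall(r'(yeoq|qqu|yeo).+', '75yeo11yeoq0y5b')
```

Scanning left to right: at [2:15] match 'yeo11yeoq0y5b', group 1 = 'yeo'.
Because there's exactly one group, `findall` drops the full match and keeps group 1 from the one hit.

['yeo']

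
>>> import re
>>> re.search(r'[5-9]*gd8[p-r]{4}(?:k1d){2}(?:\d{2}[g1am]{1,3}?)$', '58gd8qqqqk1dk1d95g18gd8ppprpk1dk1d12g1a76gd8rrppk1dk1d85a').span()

Pattern: zero or more of a character in [5-9], then the literal 'gd8'; then exactly 4 of a character in [p-r], then the literal 'k1d' repeated 2 times; then exactly 2 of a digit, then 1 to 3 of one of [g1am] (lazy) (non-capturing group); then anchored at the end.
`search` walks the string left to right and returns the first match it finds.
The match spans [39:57] → '76gd8rrppk1dk1d85a'.

(39, 57)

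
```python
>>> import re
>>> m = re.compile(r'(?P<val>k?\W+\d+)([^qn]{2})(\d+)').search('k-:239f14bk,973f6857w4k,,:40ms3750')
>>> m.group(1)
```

'k-:239'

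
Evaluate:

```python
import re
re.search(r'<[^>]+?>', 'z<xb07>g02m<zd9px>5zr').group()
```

The match spans [1:7] → '<xb07>'.

'<xb07>'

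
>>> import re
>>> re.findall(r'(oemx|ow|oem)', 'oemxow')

['oemx', 'ow']

Alternation isn't longest-match — the leftmost alternative that fits at this position is chosen.
Walking the string: at [0:4] match 'oemx', group 1 = 'oemx'; at [4:6] match 'ow', group 1 = 'ow'.
One capturing group, so `findall` returns just the captured substring from each match — 2 in all.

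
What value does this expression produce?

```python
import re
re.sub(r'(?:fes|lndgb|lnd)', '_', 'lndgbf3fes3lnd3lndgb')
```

'_f3_3_3_'

Alternation tries branches left to right and keeps the first one that lets the overall match succeed at that position.
`sub` substitutes '_' at each match site.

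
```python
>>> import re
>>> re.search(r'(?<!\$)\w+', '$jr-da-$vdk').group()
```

A negative assertion filters positions out without eating any characters.
The match spans [2:3] → 'r'.

'r'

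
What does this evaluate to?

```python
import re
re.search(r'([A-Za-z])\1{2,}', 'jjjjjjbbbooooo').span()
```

`\1` is not a pattern — it's the concrete string captured by group 1, re-applied verbatim.
Unlike `match`, `search` isn't anchored — it looks for the pattern anywhere in the string.
The match spans [0:6] → 'jjjjjj'.
Captured: group 1 = 'j'.

(0, 6)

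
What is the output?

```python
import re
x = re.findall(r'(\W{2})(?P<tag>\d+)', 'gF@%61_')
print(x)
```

[('@%', '61')]

This matches exactly 2 of a non-word character (captured); then one or more of a digit (captured as 'tag').
Scanning left to right: at [2:6] match '@%61', groups = ('@%', '61').
`findall` packs the 2 group values into a tuple for every match.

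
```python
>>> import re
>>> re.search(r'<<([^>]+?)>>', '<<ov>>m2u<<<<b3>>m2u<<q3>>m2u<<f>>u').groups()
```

('ov',)

Unlike `match`, `search` isn't anchored — it looks for the pattern anywhere in the string.
The match spans [0:6] → '<<ov>>'.
Captured: group 1 = 'ov'.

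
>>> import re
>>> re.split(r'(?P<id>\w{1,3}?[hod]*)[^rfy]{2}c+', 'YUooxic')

This matches 1 to 3 of a word character (lazy), then zero or more of one of [hod] (captured as 'id'); then exactly 2 of any character except [rfy], then one or more of a literal 'c'.
Matches to split on: at [0:7] → 'YUooxic'.
`re.split` interleaves the captured-group text with the surrounding fragments.

['', 'YUoo', '']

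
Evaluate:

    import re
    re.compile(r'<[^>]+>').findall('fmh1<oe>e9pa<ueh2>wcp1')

Walking the string: at [4:8] → '<oe>'; at [12:18] → '<ueh2>'.
Since nothing is captured, `findall` lists the 2 matched substrings directly.

['<oe>', '<ueh2>']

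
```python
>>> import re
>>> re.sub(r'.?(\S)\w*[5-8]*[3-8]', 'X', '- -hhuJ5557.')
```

`sub` substitutes 'X' at each match site.

'-X.'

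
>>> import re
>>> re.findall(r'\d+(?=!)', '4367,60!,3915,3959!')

The lookaround is zero-width — it requires the adjacent text to match without consuming it, so the asserted text isn't part of the match.
No capturing groups, so `findall` returns the 2 full match strings.

['60', '3959']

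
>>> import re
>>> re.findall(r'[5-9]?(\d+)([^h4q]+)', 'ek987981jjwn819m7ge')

The pattern matches optionally a character in [5-9]; then one or more of a digit (captured); then one or more of any character except [h4q] (captured).
Multiple groups make `findall` return tuples — one 2-tuple for the one match.

[('87981', 'jjwn819m7ge')]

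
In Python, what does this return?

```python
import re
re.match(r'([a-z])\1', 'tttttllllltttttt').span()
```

(0, 2)

`match` is anchored at position 0; if the pattern doesn't fit there, it returns None.
The match spans [0:2] → 'tt'.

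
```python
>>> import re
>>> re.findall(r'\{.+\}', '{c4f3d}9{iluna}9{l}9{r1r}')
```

['{c4f3d}9{iluna}9{l}9{r1r}']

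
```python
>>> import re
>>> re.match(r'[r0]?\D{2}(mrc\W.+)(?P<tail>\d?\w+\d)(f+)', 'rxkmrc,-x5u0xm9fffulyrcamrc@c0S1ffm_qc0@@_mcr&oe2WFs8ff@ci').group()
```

'rxkmrc,-x5u0xm9fffulyrcamrc@c0S1ffm_qc0@@_mcr&oe2WFs8ff'

This matches optionally one of [r0], then exactly 2 of a non-digit; then the literal 'mrc', then a non-word character, then one or more of any character (captured); then optionally a digit, then one or more of a word character, then a digit (captured as 'tail'); then one or more of a literal 'f' (captured).
`match` is anchored at position 0; if the pattern doesn't fit there, it returns None.
The match spans [0:55] → 'rxkmrc,-x5u0xm9fffulyrcamrc@c0S1ffm_qc0@@_mcr&oe2WFs8ff'.
Captured: group 1 = 'mrc,-x5u0xm9fffulyrcamrc@c0S1ffm_qc0@@_mcr&oe2WF', group 2 = 's8', group 3 = 'ff'.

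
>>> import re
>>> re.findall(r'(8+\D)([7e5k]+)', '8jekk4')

[('8j', 'ekk')]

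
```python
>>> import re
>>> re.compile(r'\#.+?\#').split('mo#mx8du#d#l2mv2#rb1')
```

['mo', 'd', 'rb1']

Because the quantifier is non-greedy, it stops expanding at the earliest point where the rest of the pattern can succeed.
Matches to split on: at [2:9] → '#mx8du#'; at [10:17] → '#l2mv2#'.
`split` removes every match and returns the 3 fragments in between.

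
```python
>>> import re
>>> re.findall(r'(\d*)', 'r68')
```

['', '68', '']

The pattern matches zero or more of a digit (captured).
Because there's exactly one group, `findall` drops the full match and keeps group 1 from each hit.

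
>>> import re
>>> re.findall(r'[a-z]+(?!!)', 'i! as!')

The negative lookahead/lookbehind blocks any match where the forbidden context is present.
Walking the string: at [3:4] → 'a'.
No capturing groups, so `findall` returns the 1 full match string.

['a']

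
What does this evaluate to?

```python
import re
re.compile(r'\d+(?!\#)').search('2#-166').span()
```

(3, 6)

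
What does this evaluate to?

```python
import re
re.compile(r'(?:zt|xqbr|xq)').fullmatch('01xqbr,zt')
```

For `fullmatch`, every character of the input must be accounted for by the pattern.
Here there's no way to consume every character, so the call returns None.

None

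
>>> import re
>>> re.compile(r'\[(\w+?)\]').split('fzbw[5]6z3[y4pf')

Matches to split on: at [4:7] → '[5]'.
With a capturing group present, the delimiter's captured portion is kept in the result list.

['fzbw', '5', '6z3[y4pf']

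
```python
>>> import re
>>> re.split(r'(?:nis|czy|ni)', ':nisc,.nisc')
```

`|` is ordered: at each position the engine commits to the first alternative that works.
Splitting on the pattern gives 3 pieces.

[':', 'c,.', 'c']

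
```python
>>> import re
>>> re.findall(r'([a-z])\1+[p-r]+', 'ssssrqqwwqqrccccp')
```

['s', 'w', 'c']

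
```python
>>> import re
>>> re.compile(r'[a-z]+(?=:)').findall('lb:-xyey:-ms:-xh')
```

The `(?=…)`/`(?<=…)` assertion just peeks at neighbouring text; it doesn't advance the match position.
Matches: at [0:2] → 'lb'; at [4:8] → 'xyey'; at [10:12] → 'ms'.
`findall` yields the raw match text (3 of them) because the pattern has no groups.

['lb', 'xyey', 'ms']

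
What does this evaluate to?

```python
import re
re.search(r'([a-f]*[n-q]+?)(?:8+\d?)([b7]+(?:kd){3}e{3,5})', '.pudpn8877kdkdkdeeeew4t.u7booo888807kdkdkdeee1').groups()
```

('dpn', '7kdkdkdeeee')

The pattern matches zero or more of a character in [a-f], then one or more of a character in [n-q] (lazy) (captured); then one or more of the literal '8', then optionally a digit (non-capturing group); then one or more of one of [b7], then the literal 'kd' repeated 3 times, then 3 to 5 of the literal 'e' (captured).
Unlike `match`, `search` isn't anchored — it looks for the pattern anywhere in the string.
The match spans [3:20] → 'dpn8877kdkdkdeeee'.
Captured: group 1 = 'dpn', group 2 = '7kdkdkdeeee'.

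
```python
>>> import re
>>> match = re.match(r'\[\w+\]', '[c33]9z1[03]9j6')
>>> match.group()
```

'[c33]'

`match` is anchored at position 0; if the pattern doesn't fit there, it returns None.
The match spans [0:5] → '[c33]'.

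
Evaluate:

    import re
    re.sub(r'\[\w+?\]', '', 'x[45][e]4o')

Matches: at [1:5] → '[45]'; at [5:8] → '[e]'.
`sub` substitutes '' at each match site.

'x4o'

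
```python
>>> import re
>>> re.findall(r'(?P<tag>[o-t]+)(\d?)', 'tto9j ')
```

[('tto', '9')]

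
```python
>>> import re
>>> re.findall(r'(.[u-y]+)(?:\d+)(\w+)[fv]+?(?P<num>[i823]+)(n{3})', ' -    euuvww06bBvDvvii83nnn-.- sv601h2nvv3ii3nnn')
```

[('euuvww', 'bBvDv', 'ii83', 'nnn'), ('sv', 'h2nv', '3ii3', 'nnn')]

Multiple groups make `findall` return tuples — one 4-tuple for each match.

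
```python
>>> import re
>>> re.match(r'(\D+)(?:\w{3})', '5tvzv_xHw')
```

None

`match` is anchored at position 0; if the pattern doesn't fit there, it returns None.
Here the string doesn't start with a match, so the call returns None.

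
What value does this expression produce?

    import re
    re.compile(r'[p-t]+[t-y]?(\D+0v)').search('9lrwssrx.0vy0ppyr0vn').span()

(2, 11)

This matches one or more of a character in [p-t], then optionally a character in [t-y]; then one or more of a non-digit, then the literal '0v' (captured).
`re.search` tries every starting position until one works.
The match spans [2:11] → 'rwssrx.0v'.
Captured: group 1 = 'ssrx.0v'.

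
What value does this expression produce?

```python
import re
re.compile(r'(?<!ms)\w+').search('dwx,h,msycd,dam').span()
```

(0, 3)

The negative lookaround is zero-width — it rules out positions where the adjacent text would match, without consuming anything.
The match spans [0:3] → 'dwx'.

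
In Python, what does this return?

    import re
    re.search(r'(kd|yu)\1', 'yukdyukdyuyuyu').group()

'yuyu'

The backreference `\1` re-matches whatever the first group consumed, character for character.
`re.search` tries every starting position until one works.
The match spans [8:12] → 'yuyu'.
Captured: group 1 = 'yu'.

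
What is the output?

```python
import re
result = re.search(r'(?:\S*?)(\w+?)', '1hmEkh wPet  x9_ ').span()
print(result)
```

The match spans [0:1] → '1'.

(0, 1)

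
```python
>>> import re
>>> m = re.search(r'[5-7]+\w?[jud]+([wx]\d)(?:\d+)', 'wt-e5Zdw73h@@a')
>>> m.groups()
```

This matches one or more of a character in [5-7], then optionally a word character, then one or more of one of [jud]; then one of [wx], then a digit (captured); then one or more of a digit (non-capturing group).
`re.search` tries every starting position until one works.
The match spans [4:10] → '5Zdw73'.
Captured: group 1 = 'w7'.

('w7',)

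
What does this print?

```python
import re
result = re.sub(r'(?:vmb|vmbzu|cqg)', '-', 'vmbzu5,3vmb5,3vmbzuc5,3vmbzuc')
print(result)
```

-zu5,3-5,3-zuc5,3-zuc

Alternation tries branches left to right and keeps the first one that lets the overall match succeed at that position.
Matches: at [0:3] → 'vmb'; at [8:11] → 'vmb'; at [14:17] → 'vmb'; at [23:26] → 'vmb'.
Every occurrence is swapped for '-'.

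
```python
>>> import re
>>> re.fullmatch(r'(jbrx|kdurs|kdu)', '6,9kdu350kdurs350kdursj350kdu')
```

None

For `fullmatch`, every character of the input must be accounted for by the pattern.
Here the pattern can't cover the whole string, so the call returns None.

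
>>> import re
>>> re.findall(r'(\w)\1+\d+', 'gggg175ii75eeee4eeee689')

['g', 'i', 'e', 'e']

`\1` is not a pattern — it's the concrete string captured by group 1, re-applied verbatim.
Scanning left to right: at [0:7] match 'gggg175', group 1 = 'g'; at [7:11] match 'ii75', group 1 = 'i'; at [11:16] match 'eeee4', group 1 = 'e'; at [16:23] match 'eeee689', group 1 = 'e'.
With a single group, `findall` returns only what that group captured — 4 items.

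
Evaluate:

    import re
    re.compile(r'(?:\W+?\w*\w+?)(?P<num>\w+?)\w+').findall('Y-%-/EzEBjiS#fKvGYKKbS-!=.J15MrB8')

One capturing group, so `findall` returns just the captured substring from each match — 3 in all.

['i', 'b', 'B']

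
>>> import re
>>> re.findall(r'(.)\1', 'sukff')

['f']

After group 1 captures some text, `\1` only succeeds where that same text appears again.
`findall` collects group 1 from the one match (1 total).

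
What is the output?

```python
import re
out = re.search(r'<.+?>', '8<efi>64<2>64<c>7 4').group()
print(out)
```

A non-greedy quantifier consumes as few characters as it can — just enough that the remainder of the pattern still matches from where it stops; whatever follows it matches normally.
Unlike `match`, `search` isn't anchored — it looks for the pattern anywhere in the string.
The match spans [1:6] → '<efi>'.

<efi>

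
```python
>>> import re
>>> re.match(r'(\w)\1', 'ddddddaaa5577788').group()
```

A backreference is literal: `\1` must see the identical characters the first group matched.
`match` is anchored at position 0; if the pattern doesn't fit there, it returns None.
The match spans [0:2] → 'dd'.
Captured: group 1 = 'd'.

'dd'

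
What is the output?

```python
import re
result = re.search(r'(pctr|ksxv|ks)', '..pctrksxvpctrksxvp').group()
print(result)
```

pctr

`re.search` tries every starting position until one works.
The match spans [2:6] → 'pctr'.
Captured: group 1 = 'pctr'.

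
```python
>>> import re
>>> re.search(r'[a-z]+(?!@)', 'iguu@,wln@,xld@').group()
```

The negative lookahead/lookbehind blocks any match where the forbidden context is present.
`search` walks the string left to right and returns the first match it finds.
The match spans [0:3] → 'igu'.

'igu'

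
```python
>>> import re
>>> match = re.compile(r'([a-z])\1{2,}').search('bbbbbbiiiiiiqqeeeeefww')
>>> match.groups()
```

`\1` is not a pattern — it's the concrete string captured by group 1, re-applied verbatim.
`search` walks the string left to right and returns the first match it finds.
The match spans [0:6] → 'bbbbbb'.
Captured: group 1 = 'b'.

('b',)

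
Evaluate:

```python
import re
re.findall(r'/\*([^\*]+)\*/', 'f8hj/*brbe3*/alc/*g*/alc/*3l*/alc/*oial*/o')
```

['brbe3', 'g', '3l', 'oial']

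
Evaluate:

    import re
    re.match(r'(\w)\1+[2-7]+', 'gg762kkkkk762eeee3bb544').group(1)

`\1` has to match the exact text group 1 already captured.
With `match`, the pattern is implicitly anchored at the beginning.
The match spans [0:5] → 'gg762'.
Captured: group 1 = 'g'.

'g'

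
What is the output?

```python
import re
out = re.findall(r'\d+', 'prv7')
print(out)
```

['7']

This matches one or more of a digit.
Matches: at [3:4] → '7'.
`findall` yields the raw match text (1 of them) because the pattern has no groups.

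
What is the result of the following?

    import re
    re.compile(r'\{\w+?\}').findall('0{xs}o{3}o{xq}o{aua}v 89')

['{xs}', '{3}', '{xq}', '{aua}']

Matches: at [1:5] → '{xs}'; at [6:9] → '{3}'; at [10:14] → '{xq}'; at [15:20] → '{aua}'.
Since nothing is captured, `findall` lists the 4 matched substrings directly.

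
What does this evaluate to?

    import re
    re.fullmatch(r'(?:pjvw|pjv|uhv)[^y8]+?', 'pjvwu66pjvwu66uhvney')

`re.fullmatch` requires the pattern to consume the entire string.
Here the string isn't matched end-to-end, so the call returns None.

None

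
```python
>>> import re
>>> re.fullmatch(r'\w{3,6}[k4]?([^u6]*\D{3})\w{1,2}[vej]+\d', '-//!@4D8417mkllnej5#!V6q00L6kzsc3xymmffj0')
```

The pattern matches 3 to 6 of a word character, then optionally one of [k4]; then zero or more of any character except [u6], then exactly 3 of a non-digit (captured); then 1 to 2 of a word character, then one or more of one of [vej], then a digit.
For `fullmatch`, every character of the input must be accounted for by the pattern.
Here the pattern can't cover the whole string, so the call returns None.

None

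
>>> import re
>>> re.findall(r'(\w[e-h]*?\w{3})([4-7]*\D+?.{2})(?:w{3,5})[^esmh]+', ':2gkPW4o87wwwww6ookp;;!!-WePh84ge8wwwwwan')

[('2gkPW', '4o87'), ('ePh8', '4ge8')]

The pattern matches a word character, then zero or more of a character in [e-h] (lazy), then exactly 3 of a word character (captured); then zero or more of a character in [4-7], then one or more of a non-digit (lazy), then exactly 2 of any character (captured); then 3 to 5 of a literal 'w' (non-capturing group); then one or more of any character except [esmh].
A non-greedy quantifier consumes as few characters as it can — just enough that the remainder of the pattern still matches from where it stops; whatever follows it matches normally.
Matches: at [1:26] match '2gkPW4o87wwwww6ookp;;!!-W', groups = ('2gkPW', '4o87'); at [26:41] match 'ePh84ge8wwwwwan', groups = ('ePh8', '4ge8').
`findall` packs the 2 group values into a tuple for every match.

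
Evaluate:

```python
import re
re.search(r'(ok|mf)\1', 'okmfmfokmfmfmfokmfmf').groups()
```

('mf',)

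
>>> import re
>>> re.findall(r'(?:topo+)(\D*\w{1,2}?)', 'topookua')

['kua']

Because there's exactly one group, `findall` drops the full match and keeps group 1 from the one hit.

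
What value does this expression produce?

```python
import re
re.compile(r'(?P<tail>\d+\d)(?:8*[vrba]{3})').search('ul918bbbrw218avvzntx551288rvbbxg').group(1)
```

'918'

Pattern: one or more of a digit, then a digit (captured as 'tail'); then zero or more of the literal '8', then exactly 3 of one of [vrba] (non-capturing group).
`search` walks the string left to right and returns the first match it finds.
The match spans [2:8] → '918bbb'.
Captured: group 1 = '918'.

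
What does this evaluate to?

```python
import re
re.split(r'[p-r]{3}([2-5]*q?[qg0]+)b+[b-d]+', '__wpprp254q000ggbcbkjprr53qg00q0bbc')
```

The pattern matches exactly 3 of a character in [p-r]; then zero or more of a character in [2-5], then optionally a literal 'q', then one or more of one of [qg0] (captured); then one or more of the literal 'b', then one or more of a character in [b-d].
Matches to split on: at [4:19] → 'prp254q000ggbcb'; at [21:35] → 'prr53qg00q0bbc'.
`re.split` interleaves the captured-group text with the surrounding fragments.

['__wp', '254q000gg', 'kj', '53qg00q0', '']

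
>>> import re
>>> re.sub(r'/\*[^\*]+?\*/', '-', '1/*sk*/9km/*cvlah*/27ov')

Matches: at [1:7] → '/*sk*/'; at [10:19] → '/*cvlah*/'.
`sub` substitutes '-' at each match site.

'1-9km-27ov'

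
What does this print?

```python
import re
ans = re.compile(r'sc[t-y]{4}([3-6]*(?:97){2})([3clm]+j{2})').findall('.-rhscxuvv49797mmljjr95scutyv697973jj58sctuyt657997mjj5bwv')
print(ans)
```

[('49797', 'mmljj'), ('69797', '3jj')]

Pattern: the literal 'sc', then exactly 4 of a character in [t-y]; then zero or more of a character in [3-6], then the literal '97' repeated 2 times (captured); then one or more of one of [3clm], then exactly 2 of the literal 'j' (captured).
Matches: at [4:20] match 'scxuvv49797mmljj', groups = ('49797', 'mmljj'); at [23:37] match 'scutyv697973jj', groups = ('69797', '3jj').
2 groups means each result is a tuple of 2 captured strings — 2 here.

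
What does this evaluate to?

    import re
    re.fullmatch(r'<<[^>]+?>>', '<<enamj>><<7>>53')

`re.fullmatch` requires the pattern to consume the entire string.
Here there's no way to consume every character, so the call returns None.

None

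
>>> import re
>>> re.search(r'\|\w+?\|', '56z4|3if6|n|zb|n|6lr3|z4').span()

(4, 10)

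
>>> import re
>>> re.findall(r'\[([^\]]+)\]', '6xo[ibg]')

With a single group, `findall` returns only what that group captured — 1 item.

['ibg']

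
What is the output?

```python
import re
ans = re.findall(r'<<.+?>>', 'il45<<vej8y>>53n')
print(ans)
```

['<<vej8y>>']

Matches: at [4:13] → '<<vej8y>>'.
Since nothing is captured, `findall` lists the 1 matched substring directly.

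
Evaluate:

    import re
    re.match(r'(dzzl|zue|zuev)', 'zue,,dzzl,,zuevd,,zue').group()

`re.match` won't scan ahead — the pattern has to work from the very first character.
The match spans [0:3] → 'zue'.

'zue'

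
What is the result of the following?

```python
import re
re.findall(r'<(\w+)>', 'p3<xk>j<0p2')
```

['xk']

Matches: at [2:6] match '<xk>', group 1 = 'xk'.
Because there's exactly one group, `findall` drops the full match and keeps group 1 from the one hit.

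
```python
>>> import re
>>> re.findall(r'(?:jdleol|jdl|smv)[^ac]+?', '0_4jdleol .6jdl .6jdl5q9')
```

['jdleol ', 'jdl ', 'jdl5']

Alternation isn't longest-match — the leftmost alternative that fits at this position is chosen.
With no groups in the pattern, `findall` gives back each whole match — 3 here.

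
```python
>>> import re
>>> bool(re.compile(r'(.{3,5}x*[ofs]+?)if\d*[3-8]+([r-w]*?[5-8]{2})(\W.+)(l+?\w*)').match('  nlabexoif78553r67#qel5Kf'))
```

False

Pattern: 3 to 5 of any character, then zero or more of a literal 'x', then one or more of one of [ofs] (lazy) (captured); then the literal 'if', then zero or more of a digit, then one or more of a character in [3-8]; then zero or more of a character in [r-w] (lazy), then exactly 2 of a character in [5-8] (captured); then a non-word character, then one or more of any character (captured); then one or more of the literal 'l' (lazy), then zero or more of a word character (captured).
With `match`, the pattern is implicitly anchored at the beginning.
Here position 0 doesn't satisfy it, so the call returns None, and `bool(None)` is False.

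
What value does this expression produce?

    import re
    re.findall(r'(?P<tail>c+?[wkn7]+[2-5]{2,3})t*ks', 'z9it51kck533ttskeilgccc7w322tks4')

Pattern: one or more of the literal 'c' (lazy), then one or more of one of [wkn7], then 2 to 3 of a character in [2-5] (captured as 'tail'); then zero or more of a literal 't', then the literal 'ks'.
Scanning left to right: at [20:31] match 'ccc7w322tks', group 1 = 'ccc7w322'.
Because there's exactly one group, `findall` drops the full match and keeps group 1 from the one hit.

['ccc7w322']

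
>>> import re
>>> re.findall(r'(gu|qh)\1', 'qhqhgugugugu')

['qh', 'gu', 'gu']

`\1` is not a pattern — it's the concrete string captured by group 1, re-applied verbatim.
`findall` collects group 1 from each match (3 total).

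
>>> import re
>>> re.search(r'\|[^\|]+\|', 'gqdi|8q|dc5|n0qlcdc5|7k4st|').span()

`re.search` scans for the first position where the pattern succeeds.
The match spans [4:8] → '|8q|'.

(4, 8)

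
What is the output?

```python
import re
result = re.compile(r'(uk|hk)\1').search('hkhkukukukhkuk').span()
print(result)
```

(0, 4)

A backreference is literal: `\1` must see the identical characters the first group matched.
The match spans [0:4] → 'hkhk'.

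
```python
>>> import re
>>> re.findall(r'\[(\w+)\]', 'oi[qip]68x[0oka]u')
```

['qip', '0oka']

Matches: at [2:7] match '[qip]', group 1 = 'qip'; at [10:16] match '[0oka]', group 1 = '0oka'.
Because there's exactly one group, `findall` drops the full match and keeps group 1 from each hit.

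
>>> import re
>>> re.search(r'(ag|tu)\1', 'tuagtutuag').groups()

('tu',)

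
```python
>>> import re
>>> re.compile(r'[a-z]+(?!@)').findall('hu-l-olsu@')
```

A negative assertion filters positions out without eating any characters.
Matches: at [0:2] → 'hu'; at [3:4] → 'l'; at [5:8] → 'ols'.
With no groups in the pattern, `findall` gives back each whole match — 3 here.

['hu', 'l', 'ols']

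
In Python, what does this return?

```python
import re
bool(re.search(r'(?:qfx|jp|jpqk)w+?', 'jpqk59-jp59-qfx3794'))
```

False

`re.search` scans for the first position where the pattern succeeds.
Here nothing in the string fits, so the call returns None, and `bool(None)` is False.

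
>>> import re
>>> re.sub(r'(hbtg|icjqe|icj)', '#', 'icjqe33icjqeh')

'#33#h'

Branches in `(...|...)` are attempted left-to-right; the first branch that allows the whole pattern to succeed is taken.
Matches: at [0:5] → 'icjqe'; at [7:12] → 'icjqe'.
Each match is replaced by '#'.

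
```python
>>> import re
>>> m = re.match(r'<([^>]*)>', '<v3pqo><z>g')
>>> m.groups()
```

('v3pqo',)

`match` is anchored at position 0; if the pattern doesn't fit there, it returns None.
The match spans [0:7] → '<v3pqo>'.
Captured: group 1 = 'v3pqo'.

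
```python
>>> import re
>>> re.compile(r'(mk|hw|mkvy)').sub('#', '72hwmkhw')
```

'72###'

Matches: at [2:4] → 'hw'; at [4:6] → 'mk'; at [6:8] → 'hw'.
Each match is replaced by '#'.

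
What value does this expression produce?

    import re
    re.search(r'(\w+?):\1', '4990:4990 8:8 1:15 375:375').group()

A backreference is literal: `\1` must see the identical characters the first group matched.
`search` walks the string left to right and returns the first match it finds.
The match spans [0:9] → '4990:4990'.
Captured: group 1 = '4990'.

'4990:4990'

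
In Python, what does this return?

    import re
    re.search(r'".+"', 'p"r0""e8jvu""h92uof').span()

(1, 13)

The match spans [1:13] → '"r0""e8jvu""'.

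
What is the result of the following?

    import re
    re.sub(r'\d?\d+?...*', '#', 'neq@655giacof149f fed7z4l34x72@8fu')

'neq@#'

This matches optionally a digit, then one or more of a digit (lazy); then any character, then any character, then zero or more of any character.
Matches: at [4:34] → '655giacof149f fed7z4l34x72@8fu'.
`sub` substitutes '#' at each match site.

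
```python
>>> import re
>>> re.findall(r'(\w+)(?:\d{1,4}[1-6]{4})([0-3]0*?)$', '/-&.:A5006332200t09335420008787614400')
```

`findall` packs the 2 group values into a tuple for every match.

[('A5006332200t0933542000878', '00')]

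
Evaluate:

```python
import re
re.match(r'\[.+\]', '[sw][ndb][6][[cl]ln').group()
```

`re.match` won't scan ahead — the pattern has to work from the very first character.
The match spans [0:17] → '[sw][ndb][6][[cl]'.

'[sw][ndb][6][[cl]'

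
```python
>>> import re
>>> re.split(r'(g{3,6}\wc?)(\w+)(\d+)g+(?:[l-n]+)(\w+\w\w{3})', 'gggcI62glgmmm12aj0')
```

This matches 3 to 6 of the literal 'g', then a word character, then optionally a literal 'c' (captured); then one or more of a word character (captured); then one or more of a digit (captured); then one or more of a literal 'g'; then one or more of a character in [l-n] (non-capturing group); then one or more of a word character, then a word character, then exactly 3 of a word character (captured).
Matches to split on: at [0:18] → 'gggcI62glgmmm12aj0'.
The group in the pattern means `split` returns the separators' captures alongside the pieces.

['', 'gggc', 'I6', '2', 'gmmm12aj0', '']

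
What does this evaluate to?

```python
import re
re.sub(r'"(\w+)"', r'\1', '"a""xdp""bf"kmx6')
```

'axdpbfkmx6'

The replacement refers to a captured group, so each match is rewritten using its own captured text.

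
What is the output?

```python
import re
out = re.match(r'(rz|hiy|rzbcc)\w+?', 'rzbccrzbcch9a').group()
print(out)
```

The regex engine tests alternatives in the order written; an earlier branch that matches wins even if a later one would match more.
`re.match` won't scan ahead — the pattern has to work from the very first character.
The match spans [0:3] → 'rzb'.
Captured: group 1 = 'rz'.

rzb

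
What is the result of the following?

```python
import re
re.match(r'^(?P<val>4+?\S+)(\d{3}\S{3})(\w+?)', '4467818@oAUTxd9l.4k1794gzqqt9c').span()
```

(0, 27)

`match` is anchored at position 0; if the pattern doesn't fit there, it returns None.
The match spans [0:27] → '4467818@oAUTxd9l.4k1794gzqq'.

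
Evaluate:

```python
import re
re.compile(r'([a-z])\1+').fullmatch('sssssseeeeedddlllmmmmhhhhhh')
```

None

After group 1 captures some text, `\1` only succeeds where that same text appears again.
`re.fullmatch` is like wrapping the pattern in `^…$` (in single-line mode).
Here there's no way to consume every character, so the call returns None.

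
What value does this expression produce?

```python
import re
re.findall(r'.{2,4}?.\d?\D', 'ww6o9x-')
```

['ww6o']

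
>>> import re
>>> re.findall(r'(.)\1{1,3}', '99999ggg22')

`\1` is not a pattern — it's the concrete string captured by group 1, re-applied verbatim.
One capturing group, so `findall` returns just the captured substring from each match — 3 in all.

['9', 'g', '2']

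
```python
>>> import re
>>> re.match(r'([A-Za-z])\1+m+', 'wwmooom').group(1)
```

'w'

The backreference `\1` re-matches whatever the first group consumed, character for character.
`match` is anchored at position 0; if the pattern doesn't fit there, it returns None.
The match spans [0:3] → 'wwm'.
Captured: group 1 = 'w'.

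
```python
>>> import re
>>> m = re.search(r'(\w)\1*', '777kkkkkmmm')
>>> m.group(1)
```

`\1` has to match the exact text group 1 already captured.
Unlike `match`, `search` isn't anchored — it looks for the pattern anywhere in the string.
The match spans [0:3] → '777'.
Captured: group 1 = '7'.

'7'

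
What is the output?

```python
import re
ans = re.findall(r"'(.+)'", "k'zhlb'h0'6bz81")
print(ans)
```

Scanning left to right: at [1:10] match "'zhlb'h0'", group 1 = "zhlb'h0".
Because there's exactly one group, `findall` drops the full match and keeps group 1 from the one hit.

["zhlb'h0"]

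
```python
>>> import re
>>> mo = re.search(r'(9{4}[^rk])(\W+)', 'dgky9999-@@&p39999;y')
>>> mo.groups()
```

('9999-', '@@&')

The match spans [4:12] → '9999-@@&'.
Captured: group 1 = '9999-', group 2 = '@@&'.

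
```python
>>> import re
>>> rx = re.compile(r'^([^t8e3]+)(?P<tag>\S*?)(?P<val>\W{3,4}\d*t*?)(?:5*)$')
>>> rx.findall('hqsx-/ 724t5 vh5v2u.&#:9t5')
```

[]

The pattern matches anchored at the start of the string; then one or more of any character except [t8e3] (captured); then zero or more of a non-whitespace character (lazy) (captured as 'tag'); then 3 to 4 of a non-word character, then zero or more of a digit, then zero or more of a literal 't' (lazy) (captured as 'val'); then zero or more of a literal '5' (non-capturing group); then anchored at the end.
With 3 capturing groups, `findall` returns a 3-tuple per match.
Nothing in the string satisfies the pattern, so the list is empty.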